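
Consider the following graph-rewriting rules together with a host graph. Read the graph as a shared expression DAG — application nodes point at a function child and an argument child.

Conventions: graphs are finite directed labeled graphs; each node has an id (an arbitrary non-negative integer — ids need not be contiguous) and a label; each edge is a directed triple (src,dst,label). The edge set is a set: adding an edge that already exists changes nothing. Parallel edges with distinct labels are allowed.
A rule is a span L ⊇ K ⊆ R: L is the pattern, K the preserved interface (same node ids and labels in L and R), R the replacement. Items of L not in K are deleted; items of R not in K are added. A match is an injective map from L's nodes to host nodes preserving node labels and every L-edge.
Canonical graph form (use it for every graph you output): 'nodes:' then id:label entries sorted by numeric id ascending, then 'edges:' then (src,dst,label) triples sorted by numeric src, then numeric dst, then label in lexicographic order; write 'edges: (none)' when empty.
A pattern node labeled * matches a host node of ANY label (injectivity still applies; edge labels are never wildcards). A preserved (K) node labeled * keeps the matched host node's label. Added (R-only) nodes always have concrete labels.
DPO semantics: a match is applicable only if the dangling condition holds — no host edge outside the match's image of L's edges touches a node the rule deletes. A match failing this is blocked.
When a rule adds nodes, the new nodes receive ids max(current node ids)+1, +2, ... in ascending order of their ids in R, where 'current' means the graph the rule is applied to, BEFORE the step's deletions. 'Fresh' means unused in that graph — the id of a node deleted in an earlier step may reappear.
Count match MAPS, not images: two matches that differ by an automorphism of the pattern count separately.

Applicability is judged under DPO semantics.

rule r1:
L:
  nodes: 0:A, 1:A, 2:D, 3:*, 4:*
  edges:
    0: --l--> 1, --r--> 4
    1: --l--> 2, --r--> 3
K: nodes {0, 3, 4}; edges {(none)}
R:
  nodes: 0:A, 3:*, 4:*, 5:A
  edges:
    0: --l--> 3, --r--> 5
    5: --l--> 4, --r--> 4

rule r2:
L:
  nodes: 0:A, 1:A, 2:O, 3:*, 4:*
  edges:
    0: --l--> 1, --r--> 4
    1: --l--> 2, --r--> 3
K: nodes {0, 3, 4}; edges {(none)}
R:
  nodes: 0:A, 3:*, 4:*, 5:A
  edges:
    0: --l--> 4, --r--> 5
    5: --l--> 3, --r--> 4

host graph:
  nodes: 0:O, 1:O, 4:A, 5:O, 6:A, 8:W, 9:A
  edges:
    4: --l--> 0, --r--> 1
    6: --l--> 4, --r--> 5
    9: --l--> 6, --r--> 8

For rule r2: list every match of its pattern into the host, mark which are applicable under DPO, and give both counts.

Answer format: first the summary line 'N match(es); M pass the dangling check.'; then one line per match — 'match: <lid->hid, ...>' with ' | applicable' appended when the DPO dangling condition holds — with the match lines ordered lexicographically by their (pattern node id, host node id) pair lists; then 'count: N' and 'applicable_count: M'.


1 match(es); 1 pass the dangling check.
match: 0->6, 1->4, 2->0, 3->1, 4->5 | applicable
count: 1
applicable_count: 1


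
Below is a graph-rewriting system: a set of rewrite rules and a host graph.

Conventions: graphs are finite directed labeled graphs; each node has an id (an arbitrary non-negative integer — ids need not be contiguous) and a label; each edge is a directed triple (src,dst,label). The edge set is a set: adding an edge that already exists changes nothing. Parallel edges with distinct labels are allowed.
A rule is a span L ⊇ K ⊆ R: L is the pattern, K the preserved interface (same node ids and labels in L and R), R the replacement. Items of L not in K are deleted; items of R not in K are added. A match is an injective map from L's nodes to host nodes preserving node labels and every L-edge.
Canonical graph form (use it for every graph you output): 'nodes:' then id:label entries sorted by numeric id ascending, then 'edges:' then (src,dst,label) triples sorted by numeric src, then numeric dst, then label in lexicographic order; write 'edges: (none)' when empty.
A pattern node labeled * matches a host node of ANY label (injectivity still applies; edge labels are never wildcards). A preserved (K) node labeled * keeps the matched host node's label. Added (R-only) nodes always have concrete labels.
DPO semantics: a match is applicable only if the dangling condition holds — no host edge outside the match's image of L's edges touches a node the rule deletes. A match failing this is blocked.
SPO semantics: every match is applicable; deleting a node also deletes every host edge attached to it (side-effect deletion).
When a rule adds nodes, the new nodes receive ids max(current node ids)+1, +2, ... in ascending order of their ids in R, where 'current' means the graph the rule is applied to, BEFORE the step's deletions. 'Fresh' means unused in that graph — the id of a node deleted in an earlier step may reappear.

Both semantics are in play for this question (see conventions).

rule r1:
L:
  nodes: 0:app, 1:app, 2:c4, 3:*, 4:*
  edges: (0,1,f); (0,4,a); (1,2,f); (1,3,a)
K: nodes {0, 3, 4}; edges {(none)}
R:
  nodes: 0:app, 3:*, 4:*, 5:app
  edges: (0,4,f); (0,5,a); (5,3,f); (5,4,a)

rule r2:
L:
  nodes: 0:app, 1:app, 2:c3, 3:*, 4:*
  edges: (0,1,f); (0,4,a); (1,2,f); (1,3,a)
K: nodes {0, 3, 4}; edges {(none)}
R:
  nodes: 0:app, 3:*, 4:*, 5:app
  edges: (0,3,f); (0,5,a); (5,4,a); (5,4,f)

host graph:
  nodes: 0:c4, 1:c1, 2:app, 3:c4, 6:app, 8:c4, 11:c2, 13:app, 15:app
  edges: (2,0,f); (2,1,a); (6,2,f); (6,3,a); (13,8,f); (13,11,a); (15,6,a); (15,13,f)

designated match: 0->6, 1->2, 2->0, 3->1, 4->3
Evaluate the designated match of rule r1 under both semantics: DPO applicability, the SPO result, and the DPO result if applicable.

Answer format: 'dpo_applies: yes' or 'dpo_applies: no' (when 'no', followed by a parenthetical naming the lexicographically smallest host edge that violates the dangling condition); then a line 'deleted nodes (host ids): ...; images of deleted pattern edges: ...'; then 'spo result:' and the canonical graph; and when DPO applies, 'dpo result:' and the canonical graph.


dpo_applies: yes
deleted nodes (host ids): 0, 2; images of deleted pattern edges: (2,0,f); (2,1,a); (6,2,f); (6,3,a)
spo result:
nodes: 1:c1, 3:c4, 6:app, 8:c4, 11:c2, 13:app, 15:app, 16:app
edges: (6,3,f); (6,16,a); (13,8,f); (13,11,a); (15,6,a); (15,13,f); (16,1,f); (16,3,a)
dpo result:
nodes: 1:c1, 3:c4, 6:app, 8:c4, 11:c2, 13:app, 15:app, 16:app
edges: (6,3,f); (6,16,a); (13,8,f); (13,11,a); (15,6,a); (15,13,f); (16,1,f); (16,3,a)


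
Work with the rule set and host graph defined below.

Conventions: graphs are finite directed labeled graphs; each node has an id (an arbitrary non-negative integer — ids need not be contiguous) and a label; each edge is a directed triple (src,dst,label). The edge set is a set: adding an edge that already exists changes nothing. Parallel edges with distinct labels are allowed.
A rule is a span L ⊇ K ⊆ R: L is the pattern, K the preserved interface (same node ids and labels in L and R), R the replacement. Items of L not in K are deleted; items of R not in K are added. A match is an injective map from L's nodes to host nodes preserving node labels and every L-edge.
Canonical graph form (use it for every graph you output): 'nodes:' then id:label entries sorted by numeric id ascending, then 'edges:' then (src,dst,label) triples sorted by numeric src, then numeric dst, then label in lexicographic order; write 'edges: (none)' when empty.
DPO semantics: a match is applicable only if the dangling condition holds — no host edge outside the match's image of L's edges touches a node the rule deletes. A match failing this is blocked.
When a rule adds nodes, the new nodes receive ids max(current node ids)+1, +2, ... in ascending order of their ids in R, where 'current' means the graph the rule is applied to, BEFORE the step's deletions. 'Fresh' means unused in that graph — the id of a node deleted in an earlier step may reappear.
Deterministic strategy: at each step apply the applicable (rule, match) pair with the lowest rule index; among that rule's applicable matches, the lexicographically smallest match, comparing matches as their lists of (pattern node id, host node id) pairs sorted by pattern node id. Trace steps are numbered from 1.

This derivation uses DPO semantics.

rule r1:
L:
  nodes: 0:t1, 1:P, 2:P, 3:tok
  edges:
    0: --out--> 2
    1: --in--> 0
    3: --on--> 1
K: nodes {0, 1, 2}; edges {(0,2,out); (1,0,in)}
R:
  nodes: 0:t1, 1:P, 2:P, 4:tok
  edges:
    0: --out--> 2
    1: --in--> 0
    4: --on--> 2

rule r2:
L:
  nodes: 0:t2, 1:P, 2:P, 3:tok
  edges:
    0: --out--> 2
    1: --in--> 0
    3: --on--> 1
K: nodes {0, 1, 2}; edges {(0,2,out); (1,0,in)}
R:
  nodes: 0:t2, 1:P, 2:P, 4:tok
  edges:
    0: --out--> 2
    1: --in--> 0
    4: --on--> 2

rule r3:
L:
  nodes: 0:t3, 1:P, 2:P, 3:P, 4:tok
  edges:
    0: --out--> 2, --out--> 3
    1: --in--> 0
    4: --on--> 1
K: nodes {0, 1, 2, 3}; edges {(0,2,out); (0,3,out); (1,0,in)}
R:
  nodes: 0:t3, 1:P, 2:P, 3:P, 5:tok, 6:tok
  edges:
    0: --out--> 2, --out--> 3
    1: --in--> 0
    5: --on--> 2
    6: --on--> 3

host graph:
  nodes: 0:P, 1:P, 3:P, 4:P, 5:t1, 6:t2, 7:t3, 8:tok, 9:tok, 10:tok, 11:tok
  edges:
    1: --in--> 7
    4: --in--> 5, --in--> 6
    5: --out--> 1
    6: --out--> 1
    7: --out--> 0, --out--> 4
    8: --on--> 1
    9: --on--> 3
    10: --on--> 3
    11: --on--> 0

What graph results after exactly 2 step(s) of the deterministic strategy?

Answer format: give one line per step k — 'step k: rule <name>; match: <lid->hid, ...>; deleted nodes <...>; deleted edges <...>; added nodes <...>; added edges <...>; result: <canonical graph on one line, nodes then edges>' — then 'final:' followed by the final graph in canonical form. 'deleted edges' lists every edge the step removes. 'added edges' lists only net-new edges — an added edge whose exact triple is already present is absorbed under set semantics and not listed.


step 1: rule r3; match: 0->7, 1->1, 2->0, 3->4, 4->8; deleted nodes 8; deleted edges (8,1,on); added nodes 12, 13; added edges (12,0,on); (13,4,on); result: nodes: 0:P, 1:P, 3:P, 4:P, 5:t1, 6:t2, 7:t3, 9:tok, 10:tok, 11:tok, 12:tok, 13:tok edges: (1,7,in); (4,5,in); (4,6,in); (5,1,out); (6,1,out); (7,0,out); (7,4,out); (9,3,on); (10,3,on); (11,0,on); (12,0,on); (13,4,on)
step 2: rule r1; match: 0->5, 1->4, 2->1, 3->13; deleted nodes 13; deleted edges (13,4,on); added nodes 14; added edges (14,1,on); result: nodes: 0:P, 1:P, 3:P, 4:P, 5:t1, 6:t2, 7:t3, 9:tok, 10:tok, 11:tok, 12:tok, 14:tok edges: (1,7,in); (4,5,in); (4,6,in); (5,1,out); (6,1,out); (7,0,out); (7,4,out); (9,3,on); (10,3,on); (11,0,on); (12,0,on); (14,1,on)
final:
nodes: 0:P, 1:P, 3:P, 4:P, 5:t1, 6:t2, 7:t3, 9:tok, 10:tok, 11:tok, 12:tok, 14:tok
edges: (1,7,in); (4,5,in); (4,6,in); (5,1,out); (6,1,out); (7,0,out); (7,4,out); (9,3,on); (10,3,on); (11,0,on); (12,0,on); (14,1,on)


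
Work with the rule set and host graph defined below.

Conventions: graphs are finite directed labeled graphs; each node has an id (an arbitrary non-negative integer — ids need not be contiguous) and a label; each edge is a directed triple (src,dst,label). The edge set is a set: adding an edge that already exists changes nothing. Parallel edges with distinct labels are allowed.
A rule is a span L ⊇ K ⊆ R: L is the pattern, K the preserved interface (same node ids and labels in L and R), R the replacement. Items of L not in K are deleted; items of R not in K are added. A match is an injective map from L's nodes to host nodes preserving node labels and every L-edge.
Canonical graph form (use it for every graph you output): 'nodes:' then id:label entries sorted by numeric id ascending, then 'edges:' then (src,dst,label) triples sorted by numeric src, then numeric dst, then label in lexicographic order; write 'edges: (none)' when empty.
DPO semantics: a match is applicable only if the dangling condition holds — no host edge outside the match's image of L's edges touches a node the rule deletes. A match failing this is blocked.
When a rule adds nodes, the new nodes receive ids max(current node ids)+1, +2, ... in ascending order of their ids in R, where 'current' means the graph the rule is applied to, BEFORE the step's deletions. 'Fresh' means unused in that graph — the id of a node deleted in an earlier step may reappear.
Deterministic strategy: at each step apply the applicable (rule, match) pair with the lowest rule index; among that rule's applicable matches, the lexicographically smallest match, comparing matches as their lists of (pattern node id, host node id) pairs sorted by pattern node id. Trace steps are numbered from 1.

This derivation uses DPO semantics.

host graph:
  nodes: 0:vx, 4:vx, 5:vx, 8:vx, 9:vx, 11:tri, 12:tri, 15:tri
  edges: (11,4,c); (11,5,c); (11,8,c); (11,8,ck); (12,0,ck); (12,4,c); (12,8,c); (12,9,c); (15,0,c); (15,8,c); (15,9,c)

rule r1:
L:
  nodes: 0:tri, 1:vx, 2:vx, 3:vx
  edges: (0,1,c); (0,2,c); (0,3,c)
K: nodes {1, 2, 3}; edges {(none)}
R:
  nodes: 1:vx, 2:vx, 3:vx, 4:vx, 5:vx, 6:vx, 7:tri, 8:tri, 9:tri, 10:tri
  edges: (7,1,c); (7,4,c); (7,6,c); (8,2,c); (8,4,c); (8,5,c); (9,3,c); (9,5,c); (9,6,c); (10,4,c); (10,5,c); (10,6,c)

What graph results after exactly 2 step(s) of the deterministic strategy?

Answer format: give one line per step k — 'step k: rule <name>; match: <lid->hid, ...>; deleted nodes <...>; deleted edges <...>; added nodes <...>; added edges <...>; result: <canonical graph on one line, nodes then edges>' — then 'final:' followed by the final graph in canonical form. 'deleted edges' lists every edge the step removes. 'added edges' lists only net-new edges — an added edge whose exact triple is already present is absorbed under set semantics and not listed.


step 1: rule r1; match: 0->15, 1->0, 2->8, 3->9; deleted nodes 15; deleted edges (15,0,c); (15,8,c); (15,9,c); added nodes 16, 17, 18, 19, 20, 21, 22; added edges (19,0,c); (19,16,c); (19,18,c); (20,8,c); (20,16,c); (20,17,c); (21,9,c); (21,17,c); (21,18,c); (22,16,c); (22,17,c); (22,18,c); result: nodes: 0:vx, 4:vx, 5:vx, 8:vx, 9:vx, 11:tri, 12:tri, 16:vx, 17:vx, 18:vx, 19:tri, 20:tri, 21:tri, 22:tri edges: (11,4,c); (11,5,c); (11,8,c); (11,8,ck); (12,0,ck); (12,4,c); (12,8,c); (12,9,c); (19,0,c); (19,16,c); (19,18,c); (20,8,c); (20,16,c); (20,17,c); (21,9,c); (21,17,c); (21,18,c); (22,16,c); (22,17,c); (22,18,c)
step 2: rule r1; match: 0->19, 1->0, 2->16, 3->18; deleted nodes 19; deleted edges (19,0,c); (19,16,c); (19,18,c); added nodes 23, 24, 25, 26, 27, 28, 29; added edges (26,0,c); (26,23,c); (26,25,c); (27,16,c); (27,23,c); (27,24,c); (28,18,c); (28,24,c); (28,25,c); (29,23,c); (29,24,c); (29,25,c); result: nodes: 0:vx, 4:vx, 5:vx, 8:vx, 9:vx, 11:tri, 12:tri, 16:vx, 17:vx, 18:vx, 20:tri, 21:tri, 22:tri, 23:vx, 24:vx, 25:vx, 26:tri, 27:tri, 28:tri, 29:tri edges: (11,4,c); (11,5,c); (11,8,c); (11,8,ck); (12,0,ck); (12,4,c); (12,8,c); (12,9,c); (20,8,c); (20,16,c); (20,17,c); (21,9,c); (21,17,c); (21,18,c); (22,16,c); (22,17,c); (22,18,c); (26,0,c); (26,23,c); (26,25,c); (27,16,c); (27,23,c); (27,24,c); (28,18,c); (28,24,c); (28,25,c); (29,23,c); (29,24,c); (29,25,c)
final:
nodes: 0:vx, 4:vx, 5:vx, 8:vx, 9:vx, 11:tri, 12:tri, 16:vx, 17:vx, 18:vx, 20:tri, 21:tri, 22:tri, 23:vx, 24:vx, 25:vx, 26:tri, 27:tri, 28:tri, 29:tri
edges: (11,4,c); (11,5,c); (11,8,c); (11,8,ck); (12,0,ck); (12,4,c); (12,8,c); (12,9,c); (20,8,c); (20,16,c); (20,17,c); (21,9,c); (21,17,c); (21,18,c); (22,16,c); (22,17,c); (22,18,c); (26,0,c); (26,23,c); (26,25,c); (27,16,c); (27,23,c); (27,24,c); (28,18,c); (28,24,c); (28,25,c); (29,23,c); (29,24,c); (29,25,c)


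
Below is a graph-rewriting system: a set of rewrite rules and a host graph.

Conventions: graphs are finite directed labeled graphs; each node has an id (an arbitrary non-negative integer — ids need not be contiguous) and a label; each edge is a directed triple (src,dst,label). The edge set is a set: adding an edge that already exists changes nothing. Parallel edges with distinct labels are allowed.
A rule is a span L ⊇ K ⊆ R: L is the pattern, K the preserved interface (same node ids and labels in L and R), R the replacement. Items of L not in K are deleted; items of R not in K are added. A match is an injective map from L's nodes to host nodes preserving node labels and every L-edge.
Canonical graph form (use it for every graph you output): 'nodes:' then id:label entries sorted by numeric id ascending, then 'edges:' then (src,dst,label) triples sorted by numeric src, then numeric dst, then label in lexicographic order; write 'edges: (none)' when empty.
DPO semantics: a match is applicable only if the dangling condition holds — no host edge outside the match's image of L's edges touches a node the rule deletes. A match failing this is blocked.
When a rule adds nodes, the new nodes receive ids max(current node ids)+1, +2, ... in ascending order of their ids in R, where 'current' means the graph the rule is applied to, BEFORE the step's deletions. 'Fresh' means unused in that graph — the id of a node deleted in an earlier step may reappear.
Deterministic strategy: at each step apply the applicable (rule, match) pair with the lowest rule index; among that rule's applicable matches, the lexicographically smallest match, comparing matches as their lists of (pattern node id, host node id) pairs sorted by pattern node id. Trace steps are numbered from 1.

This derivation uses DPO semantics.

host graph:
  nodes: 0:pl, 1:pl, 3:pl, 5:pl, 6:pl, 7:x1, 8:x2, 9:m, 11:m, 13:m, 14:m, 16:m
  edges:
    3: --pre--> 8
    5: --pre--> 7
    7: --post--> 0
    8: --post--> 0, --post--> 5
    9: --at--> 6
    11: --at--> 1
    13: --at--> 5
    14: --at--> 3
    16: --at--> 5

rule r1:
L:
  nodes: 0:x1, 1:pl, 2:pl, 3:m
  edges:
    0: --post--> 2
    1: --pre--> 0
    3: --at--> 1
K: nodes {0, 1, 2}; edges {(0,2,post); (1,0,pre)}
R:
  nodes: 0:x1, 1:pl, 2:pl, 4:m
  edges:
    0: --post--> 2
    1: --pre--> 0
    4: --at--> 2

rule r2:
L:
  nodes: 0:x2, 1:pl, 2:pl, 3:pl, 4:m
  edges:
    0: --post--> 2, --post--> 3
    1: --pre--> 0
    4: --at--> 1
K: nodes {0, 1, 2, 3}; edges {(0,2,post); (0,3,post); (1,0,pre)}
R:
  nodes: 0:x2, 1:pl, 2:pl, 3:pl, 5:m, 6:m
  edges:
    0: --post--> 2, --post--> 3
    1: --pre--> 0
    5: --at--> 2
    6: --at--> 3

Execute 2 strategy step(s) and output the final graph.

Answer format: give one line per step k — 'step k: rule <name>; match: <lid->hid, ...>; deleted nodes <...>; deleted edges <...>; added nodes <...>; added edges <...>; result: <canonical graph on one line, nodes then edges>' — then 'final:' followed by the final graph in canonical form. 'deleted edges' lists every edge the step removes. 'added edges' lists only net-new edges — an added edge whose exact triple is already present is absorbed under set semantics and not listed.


step 1: rule r1; match: 0->7, 1->5, 2->0, 3->13; deleted nodes 13; deleted edges (13,5,at); added nodes 17; added edges (17,0,at); result: nodes: 0:pl, 1:pl, 3:pl, 5:pl, 6:pl, 7:x1, 8:x2, 9:m, 11:m, 14:m, 16:m, 17:m edges: (3,8,pre); (5,7,pre); (7,0,post); (8,0,post); (8,5,post); (9,6,at); (11,1,at); (14,3,at); (16,5,at); (17,0,at)
step 2: rule r1; match: 0->7, 1->5, 2->0, 3->16; deleted nodes 16; deleted edges (16,5,at); added nodes 18; added edges (18,0,at); result: nodes: 0:pl, 1:pl, 3:pl, 5:pl, 6:pl, 7:x1, 8:x2, 9:m, 11:m, 14:m, 17:m, 18:m edges: (3,8,pre); (5,7,pre); (7,0,post); (8,0,post); (8,5,post); (9,6,at); (11,1,at); (14,3,at); (17,0,at); (18,0,at)
final:
nodes: 0:pl, 1:pl, 3:pl, 5:pl, 6:pl, 7:x1, 8:x2, 9:m, 11:m, 14:m, 17:m, 18:m
edges: (3,8,pre); (5,7,pre); (7,0,post); (8,0,post); (8,5,post); (9,6,at); (11,1,at); (14,3,at); (17,0,at); (18,0,at)


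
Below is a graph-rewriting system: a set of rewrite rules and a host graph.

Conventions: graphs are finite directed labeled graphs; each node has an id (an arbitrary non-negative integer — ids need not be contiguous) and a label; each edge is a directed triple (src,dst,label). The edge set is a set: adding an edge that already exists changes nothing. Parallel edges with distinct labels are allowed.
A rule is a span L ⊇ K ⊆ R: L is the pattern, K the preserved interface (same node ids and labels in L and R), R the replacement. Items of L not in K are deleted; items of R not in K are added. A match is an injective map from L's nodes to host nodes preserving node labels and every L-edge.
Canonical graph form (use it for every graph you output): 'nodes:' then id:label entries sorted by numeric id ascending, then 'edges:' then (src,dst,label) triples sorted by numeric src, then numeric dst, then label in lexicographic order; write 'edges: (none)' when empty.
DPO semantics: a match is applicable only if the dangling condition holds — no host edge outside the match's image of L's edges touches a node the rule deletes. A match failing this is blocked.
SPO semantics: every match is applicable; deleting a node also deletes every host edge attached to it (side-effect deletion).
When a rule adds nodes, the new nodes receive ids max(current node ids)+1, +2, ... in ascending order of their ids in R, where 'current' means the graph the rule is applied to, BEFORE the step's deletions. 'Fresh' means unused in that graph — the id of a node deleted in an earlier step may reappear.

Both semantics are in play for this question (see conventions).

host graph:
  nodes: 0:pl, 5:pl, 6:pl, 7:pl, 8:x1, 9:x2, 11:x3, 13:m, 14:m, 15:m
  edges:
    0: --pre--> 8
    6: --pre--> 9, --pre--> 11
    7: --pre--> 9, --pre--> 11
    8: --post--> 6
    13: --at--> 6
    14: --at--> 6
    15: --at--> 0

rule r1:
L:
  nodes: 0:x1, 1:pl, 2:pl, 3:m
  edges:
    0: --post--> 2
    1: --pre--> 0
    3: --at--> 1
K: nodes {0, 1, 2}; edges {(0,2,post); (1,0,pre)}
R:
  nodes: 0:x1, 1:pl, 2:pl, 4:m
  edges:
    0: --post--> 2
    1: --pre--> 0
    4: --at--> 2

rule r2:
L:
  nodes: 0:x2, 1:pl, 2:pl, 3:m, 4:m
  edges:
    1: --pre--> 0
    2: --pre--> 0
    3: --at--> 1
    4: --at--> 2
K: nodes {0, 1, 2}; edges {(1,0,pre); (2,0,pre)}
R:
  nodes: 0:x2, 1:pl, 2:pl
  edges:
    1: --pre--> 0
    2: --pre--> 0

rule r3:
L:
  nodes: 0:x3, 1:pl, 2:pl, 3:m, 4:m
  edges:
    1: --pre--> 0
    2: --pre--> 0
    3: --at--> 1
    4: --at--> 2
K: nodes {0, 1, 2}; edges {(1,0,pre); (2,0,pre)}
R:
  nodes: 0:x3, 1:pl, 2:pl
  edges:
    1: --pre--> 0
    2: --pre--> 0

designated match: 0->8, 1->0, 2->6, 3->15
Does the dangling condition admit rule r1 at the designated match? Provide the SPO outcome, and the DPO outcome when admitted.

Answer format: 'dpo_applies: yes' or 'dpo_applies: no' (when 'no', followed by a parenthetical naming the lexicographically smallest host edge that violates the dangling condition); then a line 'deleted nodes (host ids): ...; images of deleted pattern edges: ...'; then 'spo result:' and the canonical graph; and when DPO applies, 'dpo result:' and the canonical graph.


dpo_applies: yes
deleted nodes (host ids): 15; images of deleted pattern edges: (15,0,at)
spo result:
nodes: 0:pl, 5:pl, 6:pl, 7:pl, 8:x1, 9:x2, 11:x3, 13:m, 14:m, 16:m
edges: (0,8,pre); (6,9,pre); (6,11,pre); (7,9,pre); (7,11,pre); (8,6,post); (13,6,at); (14,6,at); (16,6,at)
dpo result:
nodes: 0:pl, 5:pl, 6:pl, 7:pl, 8:x1, 9:x2, 11:x3, 13:m, 14:m, 16:m
edges: (0,8,pre); (6,9,pre); (6,11,pre); (7,9,pre); (7,11,pre); (8,6,post); (13,6,at); (14,6,at); (16,6,at)


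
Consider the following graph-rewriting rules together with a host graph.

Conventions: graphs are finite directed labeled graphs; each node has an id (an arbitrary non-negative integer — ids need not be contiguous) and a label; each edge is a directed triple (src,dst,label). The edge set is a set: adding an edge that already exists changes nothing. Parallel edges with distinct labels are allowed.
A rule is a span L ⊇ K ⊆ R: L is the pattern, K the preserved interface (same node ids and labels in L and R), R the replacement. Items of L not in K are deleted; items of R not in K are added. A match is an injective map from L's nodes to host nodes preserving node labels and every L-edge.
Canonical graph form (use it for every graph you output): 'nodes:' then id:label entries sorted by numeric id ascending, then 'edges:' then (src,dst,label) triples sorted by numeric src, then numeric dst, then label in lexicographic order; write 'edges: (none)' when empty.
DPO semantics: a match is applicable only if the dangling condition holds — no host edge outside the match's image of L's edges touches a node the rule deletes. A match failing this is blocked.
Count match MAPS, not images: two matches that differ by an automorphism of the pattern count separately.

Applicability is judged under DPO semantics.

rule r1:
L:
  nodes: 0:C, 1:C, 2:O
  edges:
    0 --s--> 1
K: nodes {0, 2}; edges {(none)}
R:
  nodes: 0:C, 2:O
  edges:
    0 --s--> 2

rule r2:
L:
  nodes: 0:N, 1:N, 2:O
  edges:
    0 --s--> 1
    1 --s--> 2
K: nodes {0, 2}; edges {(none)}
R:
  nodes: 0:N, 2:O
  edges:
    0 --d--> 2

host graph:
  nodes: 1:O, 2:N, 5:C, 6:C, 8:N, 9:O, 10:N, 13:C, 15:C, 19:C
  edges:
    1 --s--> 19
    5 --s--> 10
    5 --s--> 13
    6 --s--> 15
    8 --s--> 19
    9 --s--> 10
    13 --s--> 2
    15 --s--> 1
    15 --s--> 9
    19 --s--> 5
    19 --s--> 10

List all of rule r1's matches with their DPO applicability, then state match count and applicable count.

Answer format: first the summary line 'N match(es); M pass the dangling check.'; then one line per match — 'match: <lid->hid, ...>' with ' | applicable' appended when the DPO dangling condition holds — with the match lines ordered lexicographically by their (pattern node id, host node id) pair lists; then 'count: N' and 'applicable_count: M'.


6 match(es); 0 pass the dangling check.
match: 0->5, 1->13, 2->1
match: 0->5, 1->13, 2->9
match: 0->6, 1->15, 2->1
match: 0->6, 1->15, 2->9
match: 0->19, 1->5, 2->1
match: 0->19, 1->5, 2->9
count: 6
applicable_count: 0


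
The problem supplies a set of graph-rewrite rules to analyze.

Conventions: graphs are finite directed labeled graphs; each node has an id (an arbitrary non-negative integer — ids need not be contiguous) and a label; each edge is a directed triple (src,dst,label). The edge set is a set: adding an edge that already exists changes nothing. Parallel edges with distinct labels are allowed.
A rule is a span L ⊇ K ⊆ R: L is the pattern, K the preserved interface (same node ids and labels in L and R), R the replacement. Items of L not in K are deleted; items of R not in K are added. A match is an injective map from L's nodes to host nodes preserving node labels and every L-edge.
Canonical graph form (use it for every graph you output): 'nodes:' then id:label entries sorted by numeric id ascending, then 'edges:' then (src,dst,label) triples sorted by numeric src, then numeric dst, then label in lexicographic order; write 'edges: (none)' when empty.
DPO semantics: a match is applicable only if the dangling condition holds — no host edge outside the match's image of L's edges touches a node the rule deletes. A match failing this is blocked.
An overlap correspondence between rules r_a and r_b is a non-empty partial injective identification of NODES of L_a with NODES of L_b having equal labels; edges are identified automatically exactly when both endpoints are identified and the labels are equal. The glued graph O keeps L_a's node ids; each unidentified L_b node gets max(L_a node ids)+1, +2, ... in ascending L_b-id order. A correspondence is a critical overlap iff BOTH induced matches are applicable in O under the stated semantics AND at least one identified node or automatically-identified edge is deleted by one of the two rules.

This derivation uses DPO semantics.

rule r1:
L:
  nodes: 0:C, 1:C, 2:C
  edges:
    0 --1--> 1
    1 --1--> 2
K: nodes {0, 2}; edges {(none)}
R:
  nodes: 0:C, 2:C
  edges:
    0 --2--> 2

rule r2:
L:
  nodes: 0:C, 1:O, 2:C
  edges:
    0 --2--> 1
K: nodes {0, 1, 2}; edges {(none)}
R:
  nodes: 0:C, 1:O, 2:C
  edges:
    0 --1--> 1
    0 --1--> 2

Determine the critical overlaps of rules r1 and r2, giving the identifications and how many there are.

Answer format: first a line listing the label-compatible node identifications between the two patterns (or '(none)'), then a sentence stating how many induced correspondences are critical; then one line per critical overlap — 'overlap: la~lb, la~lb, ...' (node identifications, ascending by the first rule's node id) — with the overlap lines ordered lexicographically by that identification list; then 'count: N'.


label-compatible node identifications between L(r1) and L(r2): 0~0, 0~2, 1~0, 1~2, 2~0, 2~2
3 of the induced correspondences are critical overlaps of r1 and r2.
overlap: 0~0, 1~2
overlap: 1~2
overlap: 1~2, 2~0
count: 3


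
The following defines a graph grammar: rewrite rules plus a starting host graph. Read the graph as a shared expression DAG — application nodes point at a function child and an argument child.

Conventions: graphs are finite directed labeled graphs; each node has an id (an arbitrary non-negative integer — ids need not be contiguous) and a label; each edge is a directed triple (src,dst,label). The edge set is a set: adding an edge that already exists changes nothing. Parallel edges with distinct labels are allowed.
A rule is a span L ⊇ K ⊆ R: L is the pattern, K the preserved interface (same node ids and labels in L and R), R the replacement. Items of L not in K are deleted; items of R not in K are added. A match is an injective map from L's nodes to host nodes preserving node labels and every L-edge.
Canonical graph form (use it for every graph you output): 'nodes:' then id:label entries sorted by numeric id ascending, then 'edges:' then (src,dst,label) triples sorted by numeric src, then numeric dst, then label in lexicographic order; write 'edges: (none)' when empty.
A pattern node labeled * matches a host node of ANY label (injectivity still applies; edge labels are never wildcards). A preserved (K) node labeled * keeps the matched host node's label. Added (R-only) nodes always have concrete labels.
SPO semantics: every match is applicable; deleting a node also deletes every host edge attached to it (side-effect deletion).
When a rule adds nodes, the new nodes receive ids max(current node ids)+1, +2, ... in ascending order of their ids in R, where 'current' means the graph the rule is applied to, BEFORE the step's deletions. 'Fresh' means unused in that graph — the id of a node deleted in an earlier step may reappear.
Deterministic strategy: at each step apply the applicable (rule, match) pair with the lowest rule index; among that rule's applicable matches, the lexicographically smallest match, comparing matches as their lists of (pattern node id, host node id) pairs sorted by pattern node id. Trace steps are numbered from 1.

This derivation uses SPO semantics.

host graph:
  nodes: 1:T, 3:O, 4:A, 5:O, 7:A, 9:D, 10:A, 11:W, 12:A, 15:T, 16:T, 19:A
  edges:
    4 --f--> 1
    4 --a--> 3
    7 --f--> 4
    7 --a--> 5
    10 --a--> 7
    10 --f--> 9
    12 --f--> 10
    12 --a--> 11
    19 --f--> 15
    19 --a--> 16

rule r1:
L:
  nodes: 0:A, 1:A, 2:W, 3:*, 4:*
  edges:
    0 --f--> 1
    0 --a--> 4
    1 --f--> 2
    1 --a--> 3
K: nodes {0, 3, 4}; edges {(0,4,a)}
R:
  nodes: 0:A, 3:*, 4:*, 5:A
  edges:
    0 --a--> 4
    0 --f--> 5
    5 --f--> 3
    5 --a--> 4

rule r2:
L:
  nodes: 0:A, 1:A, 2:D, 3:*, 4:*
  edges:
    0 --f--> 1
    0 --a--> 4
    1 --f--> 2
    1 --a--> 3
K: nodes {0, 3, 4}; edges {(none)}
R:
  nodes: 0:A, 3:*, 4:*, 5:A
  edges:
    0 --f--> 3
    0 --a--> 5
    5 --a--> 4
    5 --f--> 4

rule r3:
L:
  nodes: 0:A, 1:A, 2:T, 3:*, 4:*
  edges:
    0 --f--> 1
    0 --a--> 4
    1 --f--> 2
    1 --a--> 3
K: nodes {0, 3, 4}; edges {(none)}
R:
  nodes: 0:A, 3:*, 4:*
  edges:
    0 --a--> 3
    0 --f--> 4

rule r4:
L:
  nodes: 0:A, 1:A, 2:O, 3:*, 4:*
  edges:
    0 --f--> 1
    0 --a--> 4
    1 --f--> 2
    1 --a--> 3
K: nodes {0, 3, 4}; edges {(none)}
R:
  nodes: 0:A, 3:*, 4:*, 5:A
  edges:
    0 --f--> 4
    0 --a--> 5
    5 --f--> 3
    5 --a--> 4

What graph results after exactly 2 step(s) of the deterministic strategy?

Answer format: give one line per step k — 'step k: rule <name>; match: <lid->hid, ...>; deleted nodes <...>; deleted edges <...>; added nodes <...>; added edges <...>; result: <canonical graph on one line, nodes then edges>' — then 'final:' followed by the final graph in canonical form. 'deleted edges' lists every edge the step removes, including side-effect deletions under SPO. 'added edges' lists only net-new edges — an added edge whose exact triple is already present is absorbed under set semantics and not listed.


step 1: rule r2; match: 0->12, 1->10, 2->9, 3->7, 4->11; deleted nodes 9, 10; deleted edges (10,7,a); (10,9,f); (12,10,f); (12,11,a); added nodes 20; added edges (12,7,f); (12,20,a); (20,11,a); (20,11,f); result: nodes: 1:T, 3:O, 4:A, 5:O, 7:A, 11:W, 12:A, 15:T, 16:T, 19:A, 20:A edges: (4,1,f); (4,3,a); (7,4,f); (7,5,a); (12,7,f); (12,20,a); (19,15,f); (19,16,a); (20,11,a); (20,11,f)
step 2: rule r3; match: 0->7, 1->4, 2->1, 3->3, 4->5; deleted nodes 1, 4; deleted edges (4,1,f); (4,3,a); (7,4,f); (7,5,a); added nodes (none); added edges (7,3,a); (7,5,f); result: nodes: 3:O, 5:O, 7:A, 11:W, 12:A, 15:T, 16:T, 19:A, 20:A edges: (7,3,a); (7,5,f); (12,7,f); (12,20,a); (19,15,f); (19,16,a); (20,11,a); (20,11,f)
final:
nodes: 3:O, 5:O, 7:A, 11:W, 12:A, 15:T, 16:T, 19:A, 20:A
edges: (7,3,a); (7,5,f); (12,7,f); (12,20,a); (19,15,f); (19,16,a); (20,11,a); (20,11,f)


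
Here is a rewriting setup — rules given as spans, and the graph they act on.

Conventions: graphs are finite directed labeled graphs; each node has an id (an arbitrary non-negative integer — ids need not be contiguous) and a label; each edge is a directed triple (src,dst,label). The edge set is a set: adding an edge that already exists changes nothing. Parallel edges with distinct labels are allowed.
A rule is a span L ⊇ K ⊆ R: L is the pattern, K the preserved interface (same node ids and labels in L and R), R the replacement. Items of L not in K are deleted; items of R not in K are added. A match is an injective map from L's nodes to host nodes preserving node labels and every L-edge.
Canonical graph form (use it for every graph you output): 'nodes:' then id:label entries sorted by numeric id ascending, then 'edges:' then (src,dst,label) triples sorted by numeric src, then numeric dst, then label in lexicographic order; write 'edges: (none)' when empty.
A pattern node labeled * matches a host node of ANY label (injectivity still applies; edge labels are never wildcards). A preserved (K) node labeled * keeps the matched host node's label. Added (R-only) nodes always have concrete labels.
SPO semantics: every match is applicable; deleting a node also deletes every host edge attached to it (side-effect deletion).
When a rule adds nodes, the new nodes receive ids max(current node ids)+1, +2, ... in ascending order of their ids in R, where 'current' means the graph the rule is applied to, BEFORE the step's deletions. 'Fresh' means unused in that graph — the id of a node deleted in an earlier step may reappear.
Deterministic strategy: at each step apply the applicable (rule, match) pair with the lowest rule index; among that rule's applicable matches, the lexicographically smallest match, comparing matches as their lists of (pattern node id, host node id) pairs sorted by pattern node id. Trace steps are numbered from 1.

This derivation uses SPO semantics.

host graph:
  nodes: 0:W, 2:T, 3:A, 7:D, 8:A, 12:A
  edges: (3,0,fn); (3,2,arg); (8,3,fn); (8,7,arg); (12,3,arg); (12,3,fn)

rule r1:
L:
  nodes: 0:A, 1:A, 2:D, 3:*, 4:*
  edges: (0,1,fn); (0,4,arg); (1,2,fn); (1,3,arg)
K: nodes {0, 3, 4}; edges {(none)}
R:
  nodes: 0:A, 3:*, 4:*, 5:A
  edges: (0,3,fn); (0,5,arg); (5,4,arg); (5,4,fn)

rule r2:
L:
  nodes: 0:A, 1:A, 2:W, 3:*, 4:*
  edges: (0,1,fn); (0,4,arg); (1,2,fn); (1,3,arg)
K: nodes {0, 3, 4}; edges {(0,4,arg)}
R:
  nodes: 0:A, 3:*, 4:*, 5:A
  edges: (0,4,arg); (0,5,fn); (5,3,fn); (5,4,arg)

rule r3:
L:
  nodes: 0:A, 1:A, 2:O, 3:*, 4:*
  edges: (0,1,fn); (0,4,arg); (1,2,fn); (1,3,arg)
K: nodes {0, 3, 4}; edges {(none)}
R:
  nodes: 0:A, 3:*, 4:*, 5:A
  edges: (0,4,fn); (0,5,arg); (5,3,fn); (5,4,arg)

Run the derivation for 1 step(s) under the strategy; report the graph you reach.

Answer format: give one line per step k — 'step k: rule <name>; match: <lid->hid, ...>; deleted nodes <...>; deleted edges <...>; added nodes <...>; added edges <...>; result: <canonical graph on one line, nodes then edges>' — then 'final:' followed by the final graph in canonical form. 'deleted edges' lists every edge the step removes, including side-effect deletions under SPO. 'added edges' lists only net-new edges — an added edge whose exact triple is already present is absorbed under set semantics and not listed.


step 1: rule r2; match: 0->8, 1->3, 2->0, 3->2, 4->7; deleted nodes 0, 3; deleted edges (3,0,fn); (3,2,arg); (8,3,fn); (12,3,arg); (12,3,fn); added nodes 13; added edges (8,13,fn); (13,2,fn); (13,7,arg); result: nodes: 2:T, 7:D, 8:A, 12:A, 13:A edges: (8,7,arg); (8,13,fn); (13,2,fn); (13,7,arg)
final:
nodes: 2:T, 7:D, 8:A, 12:A, 13:A
edges: (8,7,arg); (8,13,fn); (13,2,fn); (13,7,arg)


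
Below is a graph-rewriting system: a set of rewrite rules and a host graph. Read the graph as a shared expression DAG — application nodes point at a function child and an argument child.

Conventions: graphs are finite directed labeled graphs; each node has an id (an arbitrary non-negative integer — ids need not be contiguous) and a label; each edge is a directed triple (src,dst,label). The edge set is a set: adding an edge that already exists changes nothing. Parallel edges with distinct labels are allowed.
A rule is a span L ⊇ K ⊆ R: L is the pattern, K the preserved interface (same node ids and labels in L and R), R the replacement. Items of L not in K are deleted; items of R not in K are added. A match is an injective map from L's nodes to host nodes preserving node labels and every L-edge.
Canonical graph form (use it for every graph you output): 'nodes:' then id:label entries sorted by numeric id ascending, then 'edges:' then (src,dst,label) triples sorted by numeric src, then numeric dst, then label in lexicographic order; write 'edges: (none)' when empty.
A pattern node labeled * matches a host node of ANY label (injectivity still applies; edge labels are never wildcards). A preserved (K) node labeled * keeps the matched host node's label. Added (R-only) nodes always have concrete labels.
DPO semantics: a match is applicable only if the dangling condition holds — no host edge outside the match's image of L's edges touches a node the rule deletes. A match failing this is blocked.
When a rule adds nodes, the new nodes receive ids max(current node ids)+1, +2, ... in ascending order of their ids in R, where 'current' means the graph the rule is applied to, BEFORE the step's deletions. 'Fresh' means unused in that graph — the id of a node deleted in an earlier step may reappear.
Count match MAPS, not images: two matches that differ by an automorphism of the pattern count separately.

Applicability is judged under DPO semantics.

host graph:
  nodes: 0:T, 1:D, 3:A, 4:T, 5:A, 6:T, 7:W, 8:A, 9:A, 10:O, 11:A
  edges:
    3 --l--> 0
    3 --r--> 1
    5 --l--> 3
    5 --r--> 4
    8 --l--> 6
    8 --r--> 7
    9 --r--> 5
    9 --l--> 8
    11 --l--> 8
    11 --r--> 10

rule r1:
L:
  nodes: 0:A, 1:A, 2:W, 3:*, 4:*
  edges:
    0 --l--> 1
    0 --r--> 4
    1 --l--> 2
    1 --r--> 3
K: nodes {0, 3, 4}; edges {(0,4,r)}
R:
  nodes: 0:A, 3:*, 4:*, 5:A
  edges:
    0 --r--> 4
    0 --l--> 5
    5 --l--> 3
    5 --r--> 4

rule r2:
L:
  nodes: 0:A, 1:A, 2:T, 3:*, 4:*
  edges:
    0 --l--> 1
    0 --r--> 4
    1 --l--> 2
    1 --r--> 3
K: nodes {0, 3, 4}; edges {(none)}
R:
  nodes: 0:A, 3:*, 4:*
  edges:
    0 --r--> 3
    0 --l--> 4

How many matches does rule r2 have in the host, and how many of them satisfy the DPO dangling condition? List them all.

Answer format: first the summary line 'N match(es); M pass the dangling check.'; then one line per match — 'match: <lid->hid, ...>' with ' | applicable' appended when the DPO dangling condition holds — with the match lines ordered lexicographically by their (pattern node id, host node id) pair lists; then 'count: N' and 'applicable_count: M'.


3 match(es); 1 pass the dangling check.
match: 0->5, 1->3, 2->0, 3->1, 4->4 | applicable
match: 0->9, 1->8, 2->6, 3->7, 4->5
match: 0->11, 1->8, 2->6, 3->7, 4->10
count: 3
applicable_count: 1
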